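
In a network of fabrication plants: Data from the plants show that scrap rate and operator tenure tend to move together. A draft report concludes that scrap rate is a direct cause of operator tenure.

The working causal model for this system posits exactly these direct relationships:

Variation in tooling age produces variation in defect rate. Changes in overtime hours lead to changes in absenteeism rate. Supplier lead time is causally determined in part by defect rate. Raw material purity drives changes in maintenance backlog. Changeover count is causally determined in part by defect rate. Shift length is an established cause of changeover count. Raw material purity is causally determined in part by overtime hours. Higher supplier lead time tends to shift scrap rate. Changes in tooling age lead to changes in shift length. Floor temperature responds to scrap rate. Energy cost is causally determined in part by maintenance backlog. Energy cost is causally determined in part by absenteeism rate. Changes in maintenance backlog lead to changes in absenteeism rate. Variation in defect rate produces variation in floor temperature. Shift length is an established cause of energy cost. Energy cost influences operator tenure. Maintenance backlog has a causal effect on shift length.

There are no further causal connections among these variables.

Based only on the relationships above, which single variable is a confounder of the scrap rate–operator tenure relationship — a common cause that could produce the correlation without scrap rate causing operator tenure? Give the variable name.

tooling age

Tooling age has a causal path to scrap rate (tooling age → defect rate → supplier lead time → scrap rate) and a separate causal path to operator tenure (tooling age → shift length → energy cost → operator tenure), so it is a common cause of both.
No stated relationship gives scrap rate a causal route to operator tenure, so the correlation is explained by the shared upstream cause rather than a direct effect.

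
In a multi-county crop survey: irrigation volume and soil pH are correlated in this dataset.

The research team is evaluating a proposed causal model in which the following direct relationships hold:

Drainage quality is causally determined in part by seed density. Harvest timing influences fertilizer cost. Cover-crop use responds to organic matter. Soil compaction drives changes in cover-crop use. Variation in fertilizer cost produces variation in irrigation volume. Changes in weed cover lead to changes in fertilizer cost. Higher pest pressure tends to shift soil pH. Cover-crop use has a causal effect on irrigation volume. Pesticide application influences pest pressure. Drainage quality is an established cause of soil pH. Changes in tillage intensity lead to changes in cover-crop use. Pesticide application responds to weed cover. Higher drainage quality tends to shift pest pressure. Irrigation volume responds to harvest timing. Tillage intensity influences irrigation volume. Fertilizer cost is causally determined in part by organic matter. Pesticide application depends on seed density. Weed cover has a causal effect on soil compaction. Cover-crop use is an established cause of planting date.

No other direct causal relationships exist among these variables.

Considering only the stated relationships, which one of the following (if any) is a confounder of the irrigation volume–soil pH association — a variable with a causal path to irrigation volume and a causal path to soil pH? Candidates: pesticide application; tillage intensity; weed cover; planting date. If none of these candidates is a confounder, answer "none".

Weed cover causes irrigation volume (weed cover → fertilizer cost → irrigation volume) and also causes soil pH (weed cover → pesticide application → pest pressure → soil pH); it is a common cause of both.
Each of the other candidates lacks a causal path to at least one of irrigation volume and soil pH, so they do not confound the relationship.

weed cover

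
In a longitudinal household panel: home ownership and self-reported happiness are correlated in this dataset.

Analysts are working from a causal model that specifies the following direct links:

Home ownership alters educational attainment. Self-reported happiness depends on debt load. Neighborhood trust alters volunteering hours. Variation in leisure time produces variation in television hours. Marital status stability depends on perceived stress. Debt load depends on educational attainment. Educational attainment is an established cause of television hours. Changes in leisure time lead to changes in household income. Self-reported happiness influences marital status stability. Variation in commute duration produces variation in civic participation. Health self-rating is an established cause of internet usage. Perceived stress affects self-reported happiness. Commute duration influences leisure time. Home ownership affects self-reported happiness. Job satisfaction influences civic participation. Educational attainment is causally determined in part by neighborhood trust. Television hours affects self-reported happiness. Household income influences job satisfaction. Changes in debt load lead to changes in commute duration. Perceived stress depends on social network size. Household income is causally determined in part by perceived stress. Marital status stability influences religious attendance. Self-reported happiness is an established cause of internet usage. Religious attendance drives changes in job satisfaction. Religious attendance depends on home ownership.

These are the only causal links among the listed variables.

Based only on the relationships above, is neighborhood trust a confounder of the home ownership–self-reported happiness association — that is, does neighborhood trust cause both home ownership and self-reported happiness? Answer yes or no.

Neighborhood trust has no stated causal path to home ownership. A confounder must cause both variables, so neighborhood trust does not qualify.

no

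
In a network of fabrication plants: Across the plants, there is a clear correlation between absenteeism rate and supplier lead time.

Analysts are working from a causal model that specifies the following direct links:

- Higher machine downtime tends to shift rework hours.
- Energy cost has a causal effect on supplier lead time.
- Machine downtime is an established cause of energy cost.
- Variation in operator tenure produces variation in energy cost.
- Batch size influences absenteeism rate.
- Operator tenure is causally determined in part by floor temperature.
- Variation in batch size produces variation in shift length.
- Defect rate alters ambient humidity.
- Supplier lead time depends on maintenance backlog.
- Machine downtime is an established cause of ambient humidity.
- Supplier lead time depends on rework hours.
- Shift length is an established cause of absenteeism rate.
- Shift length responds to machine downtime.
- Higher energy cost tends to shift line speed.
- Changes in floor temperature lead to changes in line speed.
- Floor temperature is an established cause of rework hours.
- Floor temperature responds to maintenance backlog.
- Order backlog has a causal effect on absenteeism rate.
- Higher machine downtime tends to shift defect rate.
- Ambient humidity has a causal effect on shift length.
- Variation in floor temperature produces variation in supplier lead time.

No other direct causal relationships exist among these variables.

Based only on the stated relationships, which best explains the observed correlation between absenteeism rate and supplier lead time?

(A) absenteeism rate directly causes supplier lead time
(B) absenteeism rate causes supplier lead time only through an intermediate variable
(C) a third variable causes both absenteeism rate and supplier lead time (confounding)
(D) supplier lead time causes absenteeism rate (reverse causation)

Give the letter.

Machine downtime causes absenteeism rate (machine downtime → shift length → absenteeism rate) and supplier lead time (machine downtime → energy cost → supplier lead time) — a common cause creating the correlation.
There is no stated path from absenteeism rate to supplier lead time or from supplier lead time to absenteeism rate, so neither direct nor reverse causation applies.

C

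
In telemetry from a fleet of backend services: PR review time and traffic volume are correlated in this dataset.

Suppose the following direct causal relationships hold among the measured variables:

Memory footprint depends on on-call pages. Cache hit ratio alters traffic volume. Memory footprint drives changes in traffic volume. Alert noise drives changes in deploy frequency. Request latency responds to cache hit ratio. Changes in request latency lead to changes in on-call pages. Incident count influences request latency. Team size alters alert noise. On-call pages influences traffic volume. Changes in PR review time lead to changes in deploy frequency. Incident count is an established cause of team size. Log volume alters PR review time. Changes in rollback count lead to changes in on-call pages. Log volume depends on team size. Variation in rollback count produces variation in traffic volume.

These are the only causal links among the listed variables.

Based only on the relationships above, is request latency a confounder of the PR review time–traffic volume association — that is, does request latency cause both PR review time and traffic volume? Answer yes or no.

no

Request latency has no stated causal path to PR review time. A confounder must cause both variables, so request latency does not qualify.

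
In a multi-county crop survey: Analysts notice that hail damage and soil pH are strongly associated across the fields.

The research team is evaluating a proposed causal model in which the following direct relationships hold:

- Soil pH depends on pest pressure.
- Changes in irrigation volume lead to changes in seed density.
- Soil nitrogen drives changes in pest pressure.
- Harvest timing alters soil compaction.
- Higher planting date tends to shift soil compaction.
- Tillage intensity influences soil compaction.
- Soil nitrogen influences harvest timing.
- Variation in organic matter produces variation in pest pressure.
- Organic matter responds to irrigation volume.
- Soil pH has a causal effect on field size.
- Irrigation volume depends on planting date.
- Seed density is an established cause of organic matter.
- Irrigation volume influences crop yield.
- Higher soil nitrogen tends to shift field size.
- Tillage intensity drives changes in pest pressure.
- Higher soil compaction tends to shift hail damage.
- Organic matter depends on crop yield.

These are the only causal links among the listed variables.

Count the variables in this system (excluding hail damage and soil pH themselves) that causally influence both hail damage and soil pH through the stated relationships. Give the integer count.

3

The common causes are: planting date (to hail damage via planting date → soil compaction → hail damage; to soil pH via planting date → irrigation volume → organic matter → pest pressure → soil pH); soil nitrogen (to hail damage via soil nitrogen → harvest timing → soil compaction → hail damage; to soil pH via soil nitrogen → pest pressure → soil pH); tillage intensity (to hail damage via tillage intensity → soil compaction → hail damage; to soil pH via tillage intensity → pest pressure → soil pH).
Every other variable lacks a causal path to at least one of hail damage and soil pH.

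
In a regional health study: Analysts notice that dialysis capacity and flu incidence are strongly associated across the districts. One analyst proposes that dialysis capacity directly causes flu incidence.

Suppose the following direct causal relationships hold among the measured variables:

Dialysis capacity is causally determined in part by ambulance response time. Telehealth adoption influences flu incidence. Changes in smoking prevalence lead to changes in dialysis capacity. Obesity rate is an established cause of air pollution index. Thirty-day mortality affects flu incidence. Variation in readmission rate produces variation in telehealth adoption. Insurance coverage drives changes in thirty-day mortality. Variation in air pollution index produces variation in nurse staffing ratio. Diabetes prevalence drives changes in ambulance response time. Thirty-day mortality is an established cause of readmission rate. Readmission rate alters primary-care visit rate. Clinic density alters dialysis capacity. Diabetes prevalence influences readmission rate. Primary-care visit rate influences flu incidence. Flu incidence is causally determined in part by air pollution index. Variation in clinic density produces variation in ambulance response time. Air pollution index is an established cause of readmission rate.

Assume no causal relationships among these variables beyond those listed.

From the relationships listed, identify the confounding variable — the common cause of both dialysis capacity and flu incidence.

Diabetes prevalence has a causal path to dialysis capacity (diabetes prevalence → ambulance response time → dialysis capacity) and a separate causal path to flu incidence (diabetes prevalence → readmission rate → telehealth adoption → flu incidence), so it is a common cause of both.
No stated relationship gives dialysis capacity a causal route to flu incidence, so the correlation is explained by the shared upstream cause rather than a direct effect.

diabetes prevalence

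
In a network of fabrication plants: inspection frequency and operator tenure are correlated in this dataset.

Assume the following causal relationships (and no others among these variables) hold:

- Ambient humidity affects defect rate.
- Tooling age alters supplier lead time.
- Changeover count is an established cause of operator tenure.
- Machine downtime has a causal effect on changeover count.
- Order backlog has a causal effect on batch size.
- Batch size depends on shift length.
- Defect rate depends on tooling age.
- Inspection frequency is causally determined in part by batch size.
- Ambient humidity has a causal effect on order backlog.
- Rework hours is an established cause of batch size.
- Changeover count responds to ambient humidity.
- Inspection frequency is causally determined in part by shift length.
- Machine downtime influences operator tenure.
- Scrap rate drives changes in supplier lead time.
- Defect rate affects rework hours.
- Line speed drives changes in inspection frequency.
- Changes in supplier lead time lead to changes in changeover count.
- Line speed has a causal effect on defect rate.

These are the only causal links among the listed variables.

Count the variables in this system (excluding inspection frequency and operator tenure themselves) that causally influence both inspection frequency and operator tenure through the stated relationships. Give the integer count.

The common causes are: ambient humidity (to inspection frequency via ambient humidity → order backlog → batch size → inspection frequency; to operator tenure via ambient humidity → changeover count → operator tenure); tooling age (to inspection frequency via tooling age → defect rate → rework hours → batch size → inspection frequency; to operator tenure via tooling age → supplier lead time → changeover count → operator tenure).
Every other variable lacks a causal path to at least one of inspection frequency and operator tenure.

2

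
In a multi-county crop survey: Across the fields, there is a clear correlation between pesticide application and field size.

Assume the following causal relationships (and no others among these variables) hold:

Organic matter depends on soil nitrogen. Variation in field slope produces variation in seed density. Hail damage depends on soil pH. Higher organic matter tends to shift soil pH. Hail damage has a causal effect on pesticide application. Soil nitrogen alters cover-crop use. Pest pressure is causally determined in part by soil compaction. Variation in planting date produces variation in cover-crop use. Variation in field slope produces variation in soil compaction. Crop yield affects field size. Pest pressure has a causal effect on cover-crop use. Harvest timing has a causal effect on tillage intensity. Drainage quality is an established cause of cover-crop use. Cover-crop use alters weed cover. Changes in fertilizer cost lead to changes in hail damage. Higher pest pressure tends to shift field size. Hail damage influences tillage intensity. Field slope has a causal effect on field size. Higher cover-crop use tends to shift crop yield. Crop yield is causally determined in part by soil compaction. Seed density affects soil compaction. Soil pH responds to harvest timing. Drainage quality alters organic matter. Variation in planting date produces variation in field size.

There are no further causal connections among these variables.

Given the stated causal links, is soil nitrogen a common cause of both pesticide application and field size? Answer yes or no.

Soil nitrogen has a causal path to pesticide application (soil nitrogen → organic matter → soil pH → hail damage → pesticide application) and to field size (soil nitrogen → cover-crop use → crop yield → field size), so it is a common cause of both — a confounder.

yes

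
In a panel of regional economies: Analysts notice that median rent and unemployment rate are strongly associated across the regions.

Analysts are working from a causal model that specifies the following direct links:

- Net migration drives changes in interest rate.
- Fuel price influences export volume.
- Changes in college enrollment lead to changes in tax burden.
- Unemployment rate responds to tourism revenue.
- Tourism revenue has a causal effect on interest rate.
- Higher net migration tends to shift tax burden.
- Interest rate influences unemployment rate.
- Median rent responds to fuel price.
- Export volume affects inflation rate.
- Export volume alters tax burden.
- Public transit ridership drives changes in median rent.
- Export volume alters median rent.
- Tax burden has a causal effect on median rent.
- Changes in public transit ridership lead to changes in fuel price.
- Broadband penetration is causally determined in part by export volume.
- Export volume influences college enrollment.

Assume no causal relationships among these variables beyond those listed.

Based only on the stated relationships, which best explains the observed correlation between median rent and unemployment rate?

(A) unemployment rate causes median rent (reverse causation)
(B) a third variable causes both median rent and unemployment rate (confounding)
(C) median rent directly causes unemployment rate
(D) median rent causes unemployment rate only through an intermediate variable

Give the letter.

Net migration causes median rent (net migration → tax burden → median rent) and unemployment rate (net migration → interest rate → unemployment rate) — a common cause creating the correlation.
There is no stated path from median rent to unemployment rate or from unemployment rate to median rent, so neither direct nor reverse causation applies.

B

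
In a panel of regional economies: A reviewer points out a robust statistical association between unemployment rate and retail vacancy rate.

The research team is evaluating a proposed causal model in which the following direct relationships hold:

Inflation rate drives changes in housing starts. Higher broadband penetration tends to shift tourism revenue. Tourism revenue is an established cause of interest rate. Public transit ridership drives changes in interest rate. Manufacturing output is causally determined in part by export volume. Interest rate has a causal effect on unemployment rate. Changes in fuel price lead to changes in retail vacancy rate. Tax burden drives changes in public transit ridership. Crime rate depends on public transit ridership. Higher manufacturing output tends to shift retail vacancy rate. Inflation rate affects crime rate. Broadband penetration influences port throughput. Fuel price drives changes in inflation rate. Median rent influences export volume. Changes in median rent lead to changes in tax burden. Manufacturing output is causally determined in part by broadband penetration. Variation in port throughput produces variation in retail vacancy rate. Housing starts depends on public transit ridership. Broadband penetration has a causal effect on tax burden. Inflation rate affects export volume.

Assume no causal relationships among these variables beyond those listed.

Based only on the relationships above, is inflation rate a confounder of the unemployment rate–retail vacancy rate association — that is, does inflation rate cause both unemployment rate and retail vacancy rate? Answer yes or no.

Inflation rate has no stated causal path to unemployment rate. A confounder must cause both variables, so inflation rate does not qualify.

no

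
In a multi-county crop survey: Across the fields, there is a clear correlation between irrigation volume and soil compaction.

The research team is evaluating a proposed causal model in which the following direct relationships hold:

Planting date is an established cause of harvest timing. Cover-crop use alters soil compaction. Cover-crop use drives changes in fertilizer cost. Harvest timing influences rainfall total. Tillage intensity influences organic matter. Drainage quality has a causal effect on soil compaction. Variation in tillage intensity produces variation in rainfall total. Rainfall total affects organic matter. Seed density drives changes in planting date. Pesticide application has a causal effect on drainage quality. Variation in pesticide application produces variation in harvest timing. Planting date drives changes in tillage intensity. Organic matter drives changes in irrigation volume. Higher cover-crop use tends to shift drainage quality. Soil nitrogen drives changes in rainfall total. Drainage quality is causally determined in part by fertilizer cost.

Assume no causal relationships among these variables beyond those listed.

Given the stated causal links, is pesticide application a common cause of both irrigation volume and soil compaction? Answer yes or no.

Pesticide application has a causal path to irrigation volume (pesticide application → harvest timing → rainfall total → organic matter → irrigation volume) and to soil compaction (pesticide application → drainage quality → soil compaction), so it is a common cause of both — a confounder.

yes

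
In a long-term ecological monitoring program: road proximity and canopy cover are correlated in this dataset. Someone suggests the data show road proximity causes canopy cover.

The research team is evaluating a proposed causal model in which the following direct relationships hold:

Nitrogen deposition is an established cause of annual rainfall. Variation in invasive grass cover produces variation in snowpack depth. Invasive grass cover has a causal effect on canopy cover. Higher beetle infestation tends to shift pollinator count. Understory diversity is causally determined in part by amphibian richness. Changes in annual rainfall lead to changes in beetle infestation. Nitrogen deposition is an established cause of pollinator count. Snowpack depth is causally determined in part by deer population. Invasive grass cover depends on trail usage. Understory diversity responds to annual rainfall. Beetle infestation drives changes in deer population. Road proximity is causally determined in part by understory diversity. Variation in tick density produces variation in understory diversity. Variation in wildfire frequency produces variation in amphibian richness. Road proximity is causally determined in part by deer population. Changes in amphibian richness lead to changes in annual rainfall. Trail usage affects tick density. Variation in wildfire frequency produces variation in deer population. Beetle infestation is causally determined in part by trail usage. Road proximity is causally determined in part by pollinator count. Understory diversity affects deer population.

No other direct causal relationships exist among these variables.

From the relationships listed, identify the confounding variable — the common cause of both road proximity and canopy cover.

trail usage

Trail usage has a causal path to road proximity (trail usage → tick density → understory diversity → road proximity) and a separate causal path to canopy cover (trail usage → invasive grass cover → canopy cover), so it is a common cause of both.
No stated relationship gives road proximity a causal route to canopy cover, so the correlation is explained by the shared upstream cause rather than a direct effect.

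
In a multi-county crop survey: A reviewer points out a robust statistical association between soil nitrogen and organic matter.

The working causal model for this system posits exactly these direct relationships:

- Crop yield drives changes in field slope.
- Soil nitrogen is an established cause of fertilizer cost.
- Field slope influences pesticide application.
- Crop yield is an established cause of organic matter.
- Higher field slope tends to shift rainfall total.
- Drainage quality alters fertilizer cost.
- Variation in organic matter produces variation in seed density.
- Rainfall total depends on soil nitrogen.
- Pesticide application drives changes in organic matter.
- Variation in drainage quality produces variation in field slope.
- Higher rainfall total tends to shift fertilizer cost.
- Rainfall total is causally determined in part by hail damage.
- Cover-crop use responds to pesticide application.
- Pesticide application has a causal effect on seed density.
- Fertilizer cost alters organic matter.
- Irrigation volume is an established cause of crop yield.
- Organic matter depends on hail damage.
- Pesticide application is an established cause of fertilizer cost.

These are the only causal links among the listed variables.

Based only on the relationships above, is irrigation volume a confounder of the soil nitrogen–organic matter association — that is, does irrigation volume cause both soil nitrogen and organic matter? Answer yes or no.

Irrigation volume has no stated causal path to soil nitrogen. A confounder must cause both variables, so irrigation volume does not qualify.

no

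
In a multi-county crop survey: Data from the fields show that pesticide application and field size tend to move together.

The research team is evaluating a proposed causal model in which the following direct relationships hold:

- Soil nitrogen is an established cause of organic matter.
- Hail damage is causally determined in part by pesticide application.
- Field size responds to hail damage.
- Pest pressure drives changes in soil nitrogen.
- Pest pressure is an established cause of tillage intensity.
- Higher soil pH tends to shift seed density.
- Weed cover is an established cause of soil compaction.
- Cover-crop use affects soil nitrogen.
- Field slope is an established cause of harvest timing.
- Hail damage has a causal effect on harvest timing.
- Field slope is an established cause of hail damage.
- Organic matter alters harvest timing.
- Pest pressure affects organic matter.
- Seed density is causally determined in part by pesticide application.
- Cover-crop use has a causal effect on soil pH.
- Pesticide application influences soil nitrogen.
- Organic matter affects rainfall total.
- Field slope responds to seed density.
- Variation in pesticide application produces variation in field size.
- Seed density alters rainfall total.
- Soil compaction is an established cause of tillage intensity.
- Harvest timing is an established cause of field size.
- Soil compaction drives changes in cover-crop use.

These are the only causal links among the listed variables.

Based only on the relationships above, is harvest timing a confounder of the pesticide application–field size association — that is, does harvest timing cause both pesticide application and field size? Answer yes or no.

no

Harvest timing has no stated causal path to pesticide application. A confounder must cause both variables, so harvest timing does not qualify.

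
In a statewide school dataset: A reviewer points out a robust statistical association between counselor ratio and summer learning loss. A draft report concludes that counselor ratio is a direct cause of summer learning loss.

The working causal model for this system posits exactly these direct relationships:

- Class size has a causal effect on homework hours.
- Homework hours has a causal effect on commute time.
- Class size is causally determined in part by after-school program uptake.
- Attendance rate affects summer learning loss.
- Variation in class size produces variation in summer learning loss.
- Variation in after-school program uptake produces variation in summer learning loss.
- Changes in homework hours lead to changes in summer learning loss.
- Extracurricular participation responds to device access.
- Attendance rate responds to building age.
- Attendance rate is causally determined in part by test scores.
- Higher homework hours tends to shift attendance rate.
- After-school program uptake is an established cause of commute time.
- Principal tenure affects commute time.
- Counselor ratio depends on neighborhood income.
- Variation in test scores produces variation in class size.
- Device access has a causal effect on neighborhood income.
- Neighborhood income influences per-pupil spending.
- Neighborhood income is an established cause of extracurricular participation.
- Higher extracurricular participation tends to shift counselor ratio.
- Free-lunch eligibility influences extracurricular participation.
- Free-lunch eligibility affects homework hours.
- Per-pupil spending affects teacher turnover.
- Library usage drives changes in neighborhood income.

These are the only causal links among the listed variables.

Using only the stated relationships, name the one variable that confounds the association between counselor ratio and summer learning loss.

Free-lunch eligibility has a causal path to counselor ratio (free-lunch eligibility → extracurricular participation → counselor ratio) and a separate causal path to summer learning loss (free-lunch eligibility → homework hours → summer learning loss), so it is a common cause of both.
No stated relationship gives counselor ratio a causal route to summer learning loss, so the correlation is explained by the shared upstream cause rather than a direct effect.

free-lunch eligibility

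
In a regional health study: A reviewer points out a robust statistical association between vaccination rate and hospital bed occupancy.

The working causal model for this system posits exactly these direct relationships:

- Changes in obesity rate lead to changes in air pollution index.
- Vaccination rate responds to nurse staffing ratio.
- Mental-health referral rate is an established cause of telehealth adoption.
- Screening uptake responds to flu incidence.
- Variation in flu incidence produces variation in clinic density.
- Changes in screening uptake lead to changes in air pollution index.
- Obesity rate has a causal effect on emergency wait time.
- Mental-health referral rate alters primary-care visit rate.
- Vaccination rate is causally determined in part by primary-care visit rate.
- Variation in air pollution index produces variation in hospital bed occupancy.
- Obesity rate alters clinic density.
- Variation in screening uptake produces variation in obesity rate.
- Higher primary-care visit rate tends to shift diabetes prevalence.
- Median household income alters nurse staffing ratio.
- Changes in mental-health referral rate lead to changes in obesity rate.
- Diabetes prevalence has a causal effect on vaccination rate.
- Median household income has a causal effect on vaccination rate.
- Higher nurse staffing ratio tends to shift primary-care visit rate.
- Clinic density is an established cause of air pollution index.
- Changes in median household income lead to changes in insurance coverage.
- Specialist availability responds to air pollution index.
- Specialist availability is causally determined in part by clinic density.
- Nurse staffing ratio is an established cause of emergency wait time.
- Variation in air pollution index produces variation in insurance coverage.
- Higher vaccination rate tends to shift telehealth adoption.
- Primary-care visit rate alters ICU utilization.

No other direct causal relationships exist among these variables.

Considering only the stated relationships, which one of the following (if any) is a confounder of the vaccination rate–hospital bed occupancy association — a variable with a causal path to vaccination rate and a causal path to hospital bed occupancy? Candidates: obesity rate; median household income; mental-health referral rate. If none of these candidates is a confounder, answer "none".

Mental-health referral rate causes vaccination rate (mental-health referral rate → primary-care visit rate → vaccination rate) and also causes hospital bed occupancy (mental-health referral rate → obesity rate → air pollution index → hospital bed occupancy); it is a common cause of both.
Each of the other candidates lacks a causal path to at least one of vaccination rate and hospital bed occupancy, so they do not confound the relationship.

mental-health referral rate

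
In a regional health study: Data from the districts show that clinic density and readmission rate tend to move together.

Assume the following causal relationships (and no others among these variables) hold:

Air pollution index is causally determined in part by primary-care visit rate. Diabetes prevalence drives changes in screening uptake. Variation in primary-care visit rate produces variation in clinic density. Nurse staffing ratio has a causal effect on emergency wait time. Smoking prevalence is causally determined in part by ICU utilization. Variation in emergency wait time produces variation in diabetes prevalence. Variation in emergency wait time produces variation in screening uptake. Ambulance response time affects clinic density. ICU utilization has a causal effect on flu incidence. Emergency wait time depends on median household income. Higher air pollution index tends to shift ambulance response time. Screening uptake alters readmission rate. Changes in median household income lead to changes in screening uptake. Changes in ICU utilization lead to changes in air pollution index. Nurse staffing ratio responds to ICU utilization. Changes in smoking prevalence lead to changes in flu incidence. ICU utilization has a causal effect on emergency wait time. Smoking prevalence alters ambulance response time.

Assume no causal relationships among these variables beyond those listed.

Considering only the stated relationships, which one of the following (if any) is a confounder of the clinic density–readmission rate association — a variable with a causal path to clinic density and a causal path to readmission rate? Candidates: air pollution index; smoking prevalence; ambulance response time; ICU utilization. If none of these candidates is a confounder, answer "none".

ICU utilization causes clinic density (ICU utilization → smoking prevalence → ambulance response time → clinic density) and also causes readmission rate (ICU utilization → emergency wait time → screening uptake → readmission rate); it is a common cause of both.
Each of the other candidates lacks a causal path to at least one of clinic density and readmission rate, so they do not confound the relationship.

ICU utilization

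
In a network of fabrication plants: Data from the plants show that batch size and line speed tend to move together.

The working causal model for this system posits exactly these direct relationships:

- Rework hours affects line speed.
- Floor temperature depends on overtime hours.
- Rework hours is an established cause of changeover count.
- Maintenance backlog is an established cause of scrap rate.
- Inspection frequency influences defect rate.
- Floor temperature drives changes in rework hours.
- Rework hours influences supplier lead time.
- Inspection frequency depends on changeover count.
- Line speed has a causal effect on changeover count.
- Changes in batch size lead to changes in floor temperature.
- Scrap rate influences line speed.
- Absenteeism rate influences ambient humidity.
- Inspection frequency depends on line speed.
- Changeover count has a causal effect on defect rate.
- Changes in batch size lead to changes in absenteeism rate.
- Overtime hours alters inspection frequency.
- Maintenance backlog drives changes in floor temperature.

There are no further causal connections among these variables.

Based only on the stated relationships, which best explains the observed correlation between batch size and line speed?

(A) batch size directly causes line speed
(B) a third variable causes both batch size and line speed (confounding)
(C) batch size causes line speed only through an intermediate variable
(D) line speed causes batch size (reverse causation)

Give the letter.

Batch size reaches line speed through batch size → floor temperature → rework hours → line speed — an indirect causal chain with no direct batch size → line speed link. No variable causes both batch size and line speed, so confounding is ruled out; the effect is mediated.

C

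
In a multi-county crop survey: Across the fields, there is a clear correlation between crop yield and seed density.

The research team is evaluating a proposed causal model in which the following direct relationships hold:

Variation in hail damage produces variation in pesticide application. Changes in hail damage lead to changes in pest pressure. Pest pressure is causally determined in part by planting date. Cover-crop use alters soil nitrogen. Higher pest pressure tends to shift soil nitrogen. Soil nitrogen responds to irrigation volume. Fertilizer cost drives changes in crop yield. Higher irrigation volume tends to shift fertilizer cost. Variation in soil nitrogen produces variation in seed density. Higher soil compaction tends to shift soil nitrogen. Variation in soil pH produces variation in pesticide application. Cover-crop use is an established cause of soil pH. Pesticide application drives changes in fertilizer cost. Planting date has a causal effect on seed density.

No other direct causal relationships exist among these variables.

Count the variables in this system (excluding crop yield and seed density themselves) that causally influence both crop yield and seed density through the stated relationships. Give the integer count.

3

The common causes are: cover-crop use (to crop yield via cover-crop use → soil pH → pesticide application → fertilizer cost → crop yield; to seed density via cover-crop use → soil nitrogen → seed density); hail damage (to crop yield via hail damage → pesticide application → fertilizer cost → crop yield; to seed density via hail damage → pest pressure → soil nitrogen → seed density); irrigation volume (to crop yield via irrigation volume → fertilizer cost → crop yield; to seed density via irrigation volume → soil nitrogen → seed density).
Every other variable lacks a causal path to at least one of crop yield and seed density.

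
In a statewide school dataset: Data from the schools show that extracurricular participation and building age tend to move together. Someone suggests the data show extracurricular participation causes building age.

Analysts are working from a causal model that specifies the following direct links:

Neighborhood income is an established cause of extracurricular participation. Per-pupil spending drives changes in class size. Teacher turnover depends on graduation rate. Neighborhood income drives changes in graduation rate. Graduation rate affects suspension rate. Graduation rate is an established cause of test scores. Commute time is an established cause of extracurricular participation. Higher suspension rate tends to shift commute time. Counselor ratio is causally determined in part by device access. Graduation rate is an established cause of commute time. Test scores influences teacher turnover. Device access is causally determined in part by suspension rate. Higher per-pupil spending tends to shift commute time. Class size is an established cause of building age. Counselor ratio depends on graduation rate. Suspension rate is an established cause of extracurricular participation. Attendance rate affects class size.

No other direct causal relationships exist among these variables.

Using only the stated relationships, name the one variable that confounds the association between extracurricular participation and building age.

per-pupil spending

Per-pupil spending has a causal path to extracurricular participation (per-pupil spending → commute time → extracurricular participation) and a separate causal path to building age (per-pupil spending → class size → building age), so it is a common cause of both.
No stated relationship gives extracurricular participation a causal route to building age, so the correlation is explained by the shared upstream cause rather than a direct effect.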